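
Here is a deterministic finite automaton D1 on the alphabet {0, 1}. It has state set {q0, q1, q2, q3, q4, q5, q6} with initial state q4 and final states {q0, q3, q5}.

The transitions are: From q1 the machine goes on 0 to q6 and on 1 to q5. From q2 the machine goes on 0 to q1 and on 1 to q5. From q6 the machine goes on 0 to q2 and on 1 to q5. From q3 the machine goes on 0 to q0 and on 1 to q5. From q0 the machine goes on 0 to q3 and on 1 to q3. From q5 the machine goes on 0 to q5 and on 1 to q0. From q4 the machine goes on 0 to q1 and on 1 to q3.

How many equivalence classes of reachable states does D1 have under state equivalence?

Every state is reachable, so we keep all 7.
P0 = {q0,q3,q5} | {q1,q2,q4,q6}.
Stable partition: {q0,q3,q5} | {q1,q2,q4,q6} — 2 equivalence classes.

2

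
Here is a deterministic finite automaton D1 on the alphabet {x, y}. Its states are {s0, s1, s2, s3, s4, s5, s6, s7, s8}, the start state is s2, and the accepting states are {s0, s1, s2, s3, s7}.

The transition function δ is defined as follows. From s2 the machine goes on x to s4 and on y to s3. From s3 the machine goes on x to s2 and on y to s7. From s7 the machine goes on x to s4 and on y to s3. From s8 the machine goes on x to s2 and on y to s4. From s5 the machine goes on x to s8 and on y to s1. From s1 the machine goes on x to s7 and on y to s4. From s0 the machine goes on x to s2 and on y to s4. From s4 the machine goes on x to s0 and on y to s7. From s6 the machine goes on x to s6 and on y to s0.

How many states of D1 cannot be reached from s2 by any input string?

4

No path from s2 leads to s1, s5, s6, s8; the other 5 states are all reachable.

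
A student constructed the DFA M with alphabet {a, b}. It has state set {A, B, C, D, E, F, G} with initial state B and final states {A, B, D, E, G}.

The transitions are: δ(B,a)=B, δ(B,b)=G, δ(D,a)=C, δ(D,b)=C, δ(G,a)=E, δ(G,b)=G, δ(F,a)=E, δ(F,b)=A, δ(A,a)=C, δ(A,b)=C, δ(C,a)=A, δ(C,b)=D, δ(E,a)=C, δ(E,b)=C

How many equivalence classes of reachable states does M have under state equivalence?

First remove the unreachable states {F}; 6 states remain.
Start with accepting vs non-accepting: {A,B,D,E,G} | {C}.
Split {A,B,D,E,G} by δ(·,a) → {A,D,E} and {B,G}.
On input a, block {B,G} splits into {B} and {G}.
The partition is now stable with 4 blocks: {A,D,E} | {C} | {B} | {G}.

4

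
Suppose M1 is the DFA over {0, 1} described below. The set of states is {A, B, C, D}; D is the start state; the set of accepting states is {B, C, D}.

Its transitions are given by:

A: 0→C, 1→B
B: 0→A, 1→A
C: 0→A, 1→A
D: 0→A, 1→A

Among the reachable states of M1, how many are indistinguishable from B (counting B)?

3

All states are reachable from the start state.
Initial partition by acceptance: {B,C,D} | {A}.
The partition is now stable with 2 blocks: {B,C,D} | {A}.
The equivalence class containing B is {B,C,D}, of size 3.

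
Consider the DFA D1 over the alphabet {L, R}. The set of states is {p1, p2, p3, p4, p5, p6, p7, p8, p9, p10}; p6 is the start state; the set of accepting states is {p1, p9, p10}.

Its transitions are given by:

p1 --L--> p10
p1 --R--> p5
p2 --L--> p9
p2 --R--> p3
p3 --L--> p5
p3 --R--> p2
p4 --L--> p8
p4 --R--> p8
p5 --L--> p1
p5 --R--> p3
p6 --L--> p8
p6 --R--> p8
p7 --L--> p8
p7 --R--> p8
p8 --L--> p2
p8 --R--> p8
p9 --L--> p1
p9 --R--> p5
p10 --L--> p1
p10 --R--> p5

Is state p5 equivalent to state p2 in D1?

Yes

Reachable states from the start: {p1,p2,p3,p5,p6,p8,p9,p10}. Unreachable: {p4,p7} — drop them.
Start with accepting vs non-accepting: {p1,p9,p10} | {p2,p3,p5,p6,p8}.
Split {p2,p3,p5,p6,p8} by δ(·,L) → {p3,p6,p8} and {p2,p5}.
Refine {p3,p6,p8} on symbol L: members go to different blocks, giving {p3,p8} and {p6}.
Refine {p3,p8} on symbol R: members go to different blocks, giving {p3} and {p8}.
No further refinement is possible. Final partition (5 blocks): {p1,p9,p10} | {p3} | {p2,p5} | {p6} | {p8}.
p5 and p2 lie in the same block of the stable partition, so they are equivalent — no string distinguishes them.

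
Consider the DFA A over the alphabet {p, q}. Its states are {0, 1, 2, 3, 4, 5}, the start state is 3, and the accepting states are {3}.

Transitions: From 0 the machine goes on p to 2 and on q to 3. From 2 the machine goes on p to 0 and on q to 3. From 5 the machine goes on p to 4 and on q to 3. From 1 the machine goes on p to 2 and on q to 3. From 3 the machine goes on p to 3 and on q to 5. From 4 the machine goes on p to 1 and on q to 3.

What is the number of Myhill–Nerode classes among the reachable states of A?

2

Start with accepting vs non-accepting: {3} | {0,1,2,4,5}.
No further refinement is possible. Final partition (2 blocks): {3} | {0,1,2,4,5}.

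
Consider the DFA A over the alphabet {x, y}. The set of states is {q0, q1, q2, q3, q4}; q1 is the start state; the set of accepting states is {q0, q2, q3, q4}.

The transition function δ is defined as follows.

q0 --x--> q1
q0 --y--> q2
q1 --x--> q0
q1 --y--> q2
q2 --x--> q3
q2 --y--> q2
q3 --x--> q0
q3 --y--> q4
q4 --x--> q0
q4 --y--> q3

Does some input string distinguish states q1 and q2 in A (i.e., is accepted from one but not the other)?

Start with accepting vs non-accepting: {q0,q2,q3,q4} | {q1}.
On input x, block {q0,q2,q3,q4} splits into {q2,q3,q4} and {q0}.
On input x, block {q2,q3,q4} splits into {q3,q4} and {q2}.
No further refinement is possible. Final partition (4 blocks): {q3,q4} | {q1} | {q0} | {q2}.
q1 and q2 end up in different blocks, so they are distinguishable. For instance, the string 'ε' is accepted from only q2.

Yes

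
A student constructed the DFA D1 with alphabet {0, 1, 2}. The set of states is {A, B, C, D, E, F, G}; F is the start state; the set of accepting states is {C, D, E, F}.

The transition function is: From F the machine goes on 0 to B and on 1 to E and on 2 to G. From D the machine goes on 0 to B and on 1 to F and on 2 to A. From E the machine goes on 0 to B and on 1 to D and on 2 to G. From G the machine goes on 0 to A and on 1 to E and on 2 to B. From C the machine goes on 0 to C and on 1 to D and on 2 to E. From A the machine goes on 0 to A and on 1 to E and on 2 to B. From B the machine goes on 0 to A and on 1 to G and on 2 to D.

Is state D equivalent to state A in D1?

Reachable states from the start: {A,B,D,E,F,G}. Unreachable: {C} — drop them.
P0 = {D,E,F} | {A,B,G}.
Split {A,B,G} by δ(·,1) → {A,G} and {B}.
Stable partition: {D,E,F} | {A,G} | {B} — 3 equivalence classes.
D and A end up in different blocks, so they are distinguishable. For instance, the string 'ε' is accepted from only D.

No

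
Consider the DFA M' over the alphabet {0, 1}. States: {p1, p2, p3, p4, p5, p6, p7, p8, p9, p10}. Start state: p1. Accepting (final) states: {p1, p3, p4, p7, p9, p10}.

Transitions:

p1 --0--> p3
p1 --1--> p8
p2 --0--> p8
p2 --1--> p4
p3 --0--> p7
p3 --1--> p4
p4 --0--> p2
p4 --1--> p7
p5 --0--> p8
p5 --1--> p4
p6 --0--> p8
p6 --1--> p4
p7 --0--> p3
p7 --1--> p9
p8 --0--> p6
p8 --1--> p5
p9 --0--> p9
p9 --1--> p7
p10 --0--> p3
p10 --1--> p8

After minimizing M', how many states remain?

States {p10} cannot be reached from the start state, so discard them.
P0 = {p1,p3,p4,p7,p9} | {p2,p5,p6,p8}.
On input 0, block {p1,p3,p4,p7,p9} splits into {p1,p3,p7,p9} and {p4}.
Refine {p1,p3,p7,p9} on symbol 1: members go to different blocks, giving {p7,p9} and {p1} and {p3}.
Refine {p7,p9} on symbol 0: members go to different blocks, giving {p7} and {p9}.
Refine {p2,p5,p6,p8} on symbol 1: members go to different blocks, giving {p2,p5,p6} and {p8}.
No further refinement is possible. Final partition (7 blocks): {p7} | {p2,p5,p6} | {p4} | {p1} | {p3} | {p9} | {p8}.

7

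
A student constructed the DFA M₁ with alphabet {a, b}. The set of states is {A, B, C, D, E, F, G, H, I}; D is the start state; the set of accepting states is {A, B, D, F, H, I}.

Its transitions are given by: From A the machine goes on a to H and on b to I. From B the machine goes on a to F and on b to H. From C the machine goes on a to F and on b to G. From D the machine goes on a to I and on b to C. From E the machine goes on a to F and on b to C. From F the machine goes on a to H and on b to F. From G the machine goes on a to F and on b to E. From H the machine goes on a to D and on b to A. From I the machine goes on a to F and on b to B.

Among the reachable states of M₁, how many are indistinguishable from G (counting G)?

3

All states are reachable from the start state.
Initial partition by acceptance: {A,B,D,F,H,I} | {C,E,G}.
On input b, block {A,B,D,F,H,I} splits into {A,B,F,H,I} and {D}.
On input a, block {A,B,F,H,I} splits into {A,B,F,I} and {H}.
Split {A,B,F,I} by δ(·,a) → {A,F} and {B,I}.
On input b, block {A,F} splits into {A} and {F}.
Refine {B,I} on symbol b: members go to different blocks, giving {B} and {I}.
The partition is now stable with 7 blocks: {A} | {C,E,G} | {D} | {H} | {B} | {F} | {I}.
The equivalence class containing G is {C,E,G}, of size 3.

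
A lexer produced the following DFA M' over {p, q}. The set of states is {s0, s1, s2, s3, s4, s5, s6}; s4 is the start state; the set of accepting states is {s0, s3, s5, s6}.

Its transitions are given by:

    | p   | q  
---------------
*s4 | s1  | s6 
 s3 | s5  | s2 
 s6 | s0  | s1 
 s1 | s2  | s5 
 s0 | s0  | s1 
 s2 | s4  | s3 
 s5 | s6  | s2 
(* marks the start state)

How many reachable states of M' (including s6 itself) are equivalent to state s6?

4

Start with accepting vs non-accepting: {s0,s3,s5,s6} | {s1,s2,s4}.
Stable partition: {s0,s3,s5,s6} | {s1,s2,s4} — 2 equivalence classes.
The equivalence class containing s6 is {s0,s3,s5,s6}, of size 4.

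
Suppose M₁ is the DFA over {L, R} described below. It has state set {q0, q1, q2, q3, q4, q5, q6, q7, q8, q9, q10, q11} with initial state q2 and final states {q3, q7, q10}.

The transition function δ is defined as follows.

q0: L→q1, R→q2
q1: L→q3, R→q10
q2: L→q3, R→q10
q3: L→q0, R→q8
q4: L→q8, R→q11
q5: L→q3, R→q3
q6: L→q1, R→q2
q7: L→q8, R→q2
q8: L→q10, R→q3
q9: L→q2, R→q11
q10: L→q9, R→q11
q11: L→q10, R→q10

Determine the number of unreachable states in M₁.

4

BFS from q2 reaches {q0, q1, q2, q3, q8, q9, q10, q11}; the 4 state(s) q4, q5, q6, q7 are never visited.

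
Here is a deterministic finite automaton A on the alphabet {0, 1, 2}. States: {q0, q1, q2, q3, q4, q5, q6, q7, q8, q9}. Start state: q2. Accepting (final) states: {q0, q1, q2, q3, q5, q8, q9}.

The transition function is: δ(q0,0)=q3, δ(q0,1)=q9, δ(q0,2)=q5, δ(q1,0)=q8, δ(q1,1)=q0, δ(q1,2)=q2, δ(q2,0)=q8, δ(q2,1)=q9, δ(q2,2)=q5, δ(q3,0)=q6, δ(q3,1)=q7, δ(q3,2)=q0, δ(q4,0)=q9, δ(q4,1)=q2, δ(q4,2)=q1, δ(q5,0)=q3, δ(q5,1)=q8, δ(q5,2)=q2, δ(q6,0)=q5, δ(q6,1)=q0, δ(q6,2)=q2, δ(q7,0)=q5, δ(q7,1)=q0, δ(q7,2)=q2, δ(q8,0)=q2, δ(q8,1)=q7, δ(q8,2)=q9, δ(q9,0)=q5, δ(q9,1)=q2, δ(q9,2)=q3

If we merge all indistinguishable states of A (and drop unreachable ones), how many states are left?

7

Reachable states from the start: {q0,q2,q3,q5,q6,q7,q8,q9}. Unreachable: {q1,q4} — drop them.
P0 = {q0,q2,q3,q5,q8,q9} | {q6,q7}.
On input 0, block {q0,q2,q3,q5,q8,q9} splits into {q0,q2,q5,q8,q9} and {q3}.
On input 0, block {q0,q2,q5,q8,q9} splits into {q2,q8,q9} and {q0,q5}.
Refine {q2,q8,q9} on symbol 0: members go to different blocks, giving {q2,q8} and {q9}.
Split {q2,q8} by δ(·,1) → {q2} and {q8}.
Split {q0,q5} by δ(·,1) → {q0} and {q5}.
Stable partition: {q2} | {q6,q7} | {q3} | {q0} | {q9} | {q8} | {q5} — 7 equivalence classes.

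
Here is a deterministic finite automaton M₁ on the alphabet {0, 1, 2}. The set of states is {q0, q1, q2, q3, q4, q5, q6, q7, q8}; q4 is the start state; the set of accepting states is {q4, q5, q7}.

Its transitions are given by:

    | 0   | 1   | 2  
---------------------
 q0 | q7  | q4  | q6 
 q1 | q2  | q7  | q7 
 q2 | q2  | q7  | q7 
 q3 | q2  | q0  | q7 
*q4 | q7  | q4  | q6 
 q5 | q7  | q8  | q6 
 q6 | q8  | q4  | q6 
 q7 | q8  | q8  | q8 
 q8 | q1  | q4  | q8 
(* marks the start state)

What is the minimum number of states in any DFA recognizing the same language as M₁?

5

States {q0,q3,q5} cannot be reached from the start state, so discard them.
Start with accepting vs non-accepting: {q4,q7} | {q1,q2,q6,q8}.
On input 0, block {q4,q7} splits into {q4} and {q7}.
On input 1, block {q1,q2,q6,q8} splits into {q1,q2} and {q6,q8}.
Split {q6,q8} by δ(·,0) → {q6} and {q8}.
Stable partition: {q4} | {q1,q2} | {q7} | {q6} | {q8} — 5 equivalence classes.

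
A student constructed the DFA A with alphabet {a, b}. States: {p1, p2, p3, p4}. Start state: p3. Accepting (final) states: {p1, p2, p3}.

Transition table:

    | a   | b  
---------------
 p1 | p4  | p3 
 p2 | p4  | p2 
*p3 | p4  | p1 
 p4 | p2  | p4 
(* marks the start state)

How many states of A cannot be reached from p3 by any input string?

0

A breadth-first search from the start state visits every state.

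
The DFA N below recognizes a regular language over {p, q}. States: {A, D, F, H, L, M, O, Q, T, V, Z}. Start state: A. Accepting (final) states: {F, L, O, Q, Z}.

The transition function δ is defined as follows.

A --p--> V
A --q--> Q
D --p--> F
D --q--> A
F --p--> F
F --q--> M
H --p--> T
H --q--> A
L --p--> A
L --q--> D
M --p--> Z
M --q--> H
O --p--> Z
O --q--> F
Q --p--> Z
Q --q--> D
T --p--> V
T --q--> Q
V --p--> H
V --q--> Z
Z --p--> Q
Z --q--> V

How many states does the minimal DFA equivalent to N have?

Reachable states from the start: {A,D,F,H,M,Q,T,V,Z}. Unreachable: {L,O} — drop them.
P0 = {F,Q,Z} | {A,D,H,M,T,V}.
On input p, block {A,D,H,M,T,V} splits into {A,H,T,V} and {D,M}.
Split {F,Q,Z} by δ(·,q) → {F,Q} and {Z}.
Split {F,Q} by δ(·,p) → {Q} and {F}.
Refine {A,H,T,V} on symbol q: members go to different blocks, giving {A,T} and {V} and {H}.
Refine {D,M} on symbol p: members go to different blocks, giving {M} and {D}.
The partition is now stable with 8 blocks: {Q} | {A,T} | {M} | {Z} | {F} | {V} | {H} | {D}.

8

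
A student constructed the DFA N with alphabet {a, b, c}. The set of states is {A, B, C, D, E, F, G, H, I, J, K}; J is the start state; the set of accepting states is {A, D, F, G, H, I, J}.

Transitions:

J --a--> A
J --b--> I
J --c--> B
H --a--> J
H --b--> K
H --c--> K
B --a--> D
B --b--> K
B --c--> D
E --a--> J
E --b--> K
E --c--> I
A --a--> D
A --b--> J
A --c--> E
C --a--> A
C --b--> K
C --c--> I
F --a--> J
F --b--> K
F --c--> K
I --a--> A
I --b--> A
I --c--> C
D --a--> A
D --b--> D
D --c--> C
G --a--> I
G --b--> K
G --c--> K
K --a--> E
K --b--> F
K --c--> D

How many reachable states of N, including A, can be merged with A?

First remove the unreachable states {G,H}; 9 states remain.
Start with accepting vs non-accepting: {A,D,F,I,J} | {B,C,E,K}.
Refine {A,D,F,I,J} on symbol b: members go to different blocks, giving {A,D,I,J} and {F}.
Split {B,C,E,K} by δ(·,a) → {B,C,E} and {K}.
No further refinement is possible. Final partition (4 blocks): {A,D,I,J} | {B,C,E} | {F} | {K}.
The equivalence class containing A is {A,D,I,J}, of size 4.

4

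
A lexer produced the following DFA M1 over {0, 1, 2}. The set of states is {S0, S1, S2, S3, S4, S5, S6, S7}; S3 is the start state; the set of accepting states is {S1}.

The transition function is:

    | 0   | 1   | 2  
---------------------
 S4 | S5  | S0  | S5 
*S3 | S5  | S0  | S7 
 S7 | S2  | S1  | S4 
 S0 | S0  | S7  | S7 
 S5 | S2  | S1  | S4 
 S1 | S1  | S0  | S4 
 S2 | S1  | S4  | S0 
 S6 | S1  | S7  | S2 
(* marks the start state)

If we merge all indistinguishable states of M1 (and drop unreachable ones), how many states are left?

Reachable states from the start: {S0,S1,S2,S3,S4,S5,S7}. Unreachable: {S6} — drop them.
Start with accepting vs non-accepting: {S1} | {S0,S2,S3,S4,S5,S7}.
On input 0, block {S0,S2,S3,S4,S5,S7} splits into {S0,S3,S4,S5,S7} and {S2}.
On input 0, block {S0,S3,S4,S5,S7} splits into {S0,S3,S4} and {S5,S7}.
On input 0, block {S0,S3,S4} splits into {S3,S4} and {S0}.
The partition is now stable with 5 blocks: {S1} | {S3,S4} | {S2} | {S5,S7} | {S0}.

5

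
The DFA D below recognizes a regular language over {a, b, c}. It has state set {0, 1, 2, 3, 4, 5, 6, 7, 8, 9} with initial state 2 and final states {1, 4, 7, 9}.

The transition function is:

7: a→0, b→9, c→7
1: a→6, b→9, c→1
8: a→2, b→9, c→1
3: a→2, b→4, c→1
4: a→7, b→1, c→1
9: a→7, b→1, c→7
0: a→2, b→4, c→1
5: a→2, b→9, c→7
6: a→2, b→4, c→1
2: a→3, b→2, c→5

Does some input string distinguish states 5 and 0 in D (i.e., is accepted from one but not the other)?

No

Reachable states from the start: {0,1,2,3,4,5,6,7,9}. Unreachable: {8} — drop them.
Start with accepting vs non-accepting: {1,4,7,9} | {0,2,3,5,6}.
On input a, block {1,4,7,9} splits into {1,7} and {4,9}.
Refine {0,2,3,5,6} on symbol b: members go to different blocks, giving {0,3,5,6} and {2}.
The partition is now stable with 4 blocks: {1,7} | {0,3,5,6} | {4,9} | {2}.
5 and 0 lie in the same block of the stable partition, so they are equivalent — no string distinguishes them.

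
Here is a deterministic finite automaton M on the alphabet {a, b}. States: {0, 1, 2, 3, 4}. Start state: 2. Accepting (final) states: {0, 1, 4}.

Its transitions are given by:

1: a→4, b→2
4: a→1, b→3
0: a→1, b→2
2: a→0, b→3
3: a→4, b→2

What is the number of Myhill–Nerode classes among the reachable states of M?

2

Every state is reachable, so we keep all 5.
P0 = {0,1,4} | {2,3}.
The partition is now stable with 2 blocks: {0,1,4} | {2,3}.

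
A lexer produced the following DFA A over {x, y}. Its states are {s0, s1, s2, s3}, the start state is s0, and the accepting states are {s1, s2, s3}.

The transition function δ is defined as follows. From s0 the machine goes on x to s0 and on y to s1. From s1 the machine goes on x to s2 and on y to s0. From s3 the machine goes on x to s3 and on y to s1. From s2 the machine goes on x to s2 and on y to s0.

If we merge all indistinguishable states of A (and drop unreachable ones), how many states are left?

States {s3} cannot be reached from the start state, so discard them.
Initial partition by acceptance: {s1,s2} | {s0}.
Stable partition: {s1,s2} | {s0} — 2 equivalence classes.

2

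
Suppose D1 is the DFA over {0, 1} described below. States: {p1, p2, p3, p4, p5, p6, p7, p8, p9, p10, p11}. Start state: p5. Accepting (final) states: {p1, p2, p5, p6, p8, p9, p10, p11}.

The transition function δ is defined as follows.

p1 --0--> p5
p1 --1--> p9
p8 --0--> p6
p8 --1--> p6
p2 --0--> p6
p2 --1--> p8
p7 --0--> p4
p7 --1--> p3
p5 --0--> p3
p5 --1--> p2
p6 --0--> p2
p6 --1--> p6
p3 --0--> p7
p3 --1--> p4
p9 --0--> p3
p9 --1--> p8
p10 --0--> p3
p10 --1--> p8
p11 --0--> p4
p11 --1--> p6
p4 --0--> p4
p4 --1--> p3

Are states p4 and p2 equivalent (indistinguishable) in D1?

No

States {p1,p9,p10,p11} cannot be reached from the start state, so discard them.
Initial partition by acceptance: {p2,p5,p6,p8} | {p3,p4,p7}.
Refine {p2,p5,p6,p8} on symbol 0: members go to different blocks, giving {p2,p6,p8} and {p5}.
The partition is now stable with 3 blocks: {p2,p6,p8} | {p3,p4,p7} | {p5}.
p4 and p2 end up in different blocks, so they are distinguishable. For instance, the string 'ε' is accepted from only p2.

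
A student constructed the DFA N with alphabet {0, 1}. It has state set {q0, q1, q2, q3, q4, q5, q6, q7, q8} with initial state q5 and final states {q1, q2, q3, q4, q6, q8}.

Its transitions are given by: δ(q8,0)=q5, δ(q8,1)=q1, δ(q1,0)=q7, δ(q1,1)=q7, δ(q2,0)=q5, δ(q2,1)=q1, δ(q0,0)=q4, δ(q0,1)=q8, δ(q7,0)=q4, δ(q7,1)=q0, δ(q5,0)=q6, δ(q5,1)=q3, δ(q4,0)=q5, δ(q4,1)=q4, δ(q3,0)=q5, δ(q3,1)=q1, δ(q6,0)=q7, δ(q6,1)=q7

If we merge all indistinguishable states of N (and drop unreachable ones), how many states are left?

First remove the unreachable states {q2}; 8 states remain.
P0 = {q1,q3,q4,q6,q8} | {q0,q5,q7}.
On input 1, block {q1,q3,q4,q6,q8} splits into {q3,q4,q8} and {q1,q6}.
On input 1, block {q3,q4,q8} splits into {q3,q8} and {q4}.
Split {q0,q5,q7} by δ(·,0) → {q0,q7} and {q5}.
On input 1, block {q0,q7} splits into {q0} and {q7}.
The partition is now stable with 6 blocks: {q3,q8} | {q0} | {q1,q6} | {q4} | {q5} | {q7}.

6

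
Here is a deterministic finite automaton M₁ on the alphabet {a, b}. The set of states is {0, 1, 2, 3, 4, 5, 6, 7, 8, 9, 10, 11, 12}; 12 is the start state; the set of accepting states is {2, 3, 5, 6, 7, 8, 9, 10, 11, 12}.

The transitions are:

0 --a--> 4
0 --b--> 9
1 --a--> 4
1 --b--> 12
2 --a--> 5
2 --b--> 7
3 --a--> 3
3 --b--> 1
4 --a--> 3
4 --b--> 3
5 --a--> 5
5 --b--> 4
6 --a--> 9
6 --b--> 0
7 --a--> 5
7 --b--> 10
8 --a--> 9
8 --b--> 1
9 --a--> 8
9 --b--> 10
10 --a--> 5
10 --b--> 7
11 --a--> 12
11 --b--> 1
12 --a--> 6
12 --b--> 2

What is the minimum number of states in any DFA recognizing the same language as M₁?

States {11} cannot be reached from the start state, so discard them.
Start with accepting vs non-accepting: {2,3,5,6,7,8,9,10,12} | {0,1,4}.
Refine {2,3,5,6,7,8,9,10,12} on symbol b: members go to different blocks, giving {2,7,9,10,12} and {3,5,6,8}.
Split {0,1,4} by δ(·,a) → {0,1} and {4}.
On input a, block {3,5,6,8} splits into {3,5} and {6,8}.
Refine {2,7,9,10,12} on symbol a: members go to different blocks, giving {2,7,10} and {9,12}.
Split {3,5} by δ(·,b) → {3} and {5}.
No further refinement is possible. Final partition (7 blocks): {2,7,10} | {0,1} | {3} | {4} | {6,8} | {9,12} | {5}.

7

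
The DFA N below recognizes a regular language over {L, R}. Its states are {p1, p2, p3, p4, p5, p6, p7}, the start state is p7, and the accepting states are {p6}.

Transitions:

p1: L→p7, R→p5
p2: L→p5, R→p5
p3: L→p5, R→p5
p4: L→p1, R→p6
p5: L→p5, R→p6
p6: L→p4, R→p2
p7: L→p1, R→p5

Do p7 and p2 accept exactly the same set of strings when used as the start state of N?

No

Reachable states from the start: {p1,p2,p4,p5,p6,p7}. Unreachable: {p3} — drop them.
P0 = {p6} | {p1,p2,p4,p5,p7}.
Split {p1,p2,p4,p5,p7} by δ(·,R) → {p1,p2,p7} and {p4,p5}.
Split {p1,p2,p7} by δ(·,L) → {p1,p7} and {p2}.
Split {p4,p5} by δ(·,L) → {p4} and {p5}.
The partition is now stable with 5 blocks: {p6} | {p1,p7} | {p4} | {p2} | {p5}.
p7 and p2 end up in different blocks, so they are distinguishable. For instance, the string 'LR' is accepted from only p2.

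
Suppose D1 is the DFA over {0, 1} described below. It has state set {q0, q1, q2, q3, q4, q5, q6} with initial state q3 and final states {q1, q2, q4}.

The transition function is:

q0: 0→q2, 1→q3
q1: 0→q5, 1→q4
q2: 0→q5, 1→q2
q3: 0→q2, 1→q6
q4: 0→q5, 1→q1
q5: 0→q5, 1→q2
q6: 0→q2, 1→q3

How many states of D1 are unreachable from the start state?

Starting at q3 and following transitions, the reachable set is {q2, q3, q5, q6}. That leaves q0, q1, q4 unreachable — 3 in total.

3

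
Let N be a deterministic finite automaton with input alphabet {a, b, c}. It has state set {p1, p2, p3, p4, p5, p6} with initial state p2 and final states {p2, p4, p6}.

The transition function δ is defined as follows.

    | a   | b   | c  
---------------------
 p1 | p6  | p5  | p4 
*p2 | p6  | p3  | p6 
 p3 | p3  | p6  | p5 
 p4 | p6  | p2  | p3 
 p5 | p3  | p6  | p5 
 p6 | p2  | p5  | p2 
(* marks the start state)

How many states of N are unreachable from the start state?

BFS from p2 reaches {p2, p3, p5, p6}; the 2 state(s) p1, p4 are never visited.

2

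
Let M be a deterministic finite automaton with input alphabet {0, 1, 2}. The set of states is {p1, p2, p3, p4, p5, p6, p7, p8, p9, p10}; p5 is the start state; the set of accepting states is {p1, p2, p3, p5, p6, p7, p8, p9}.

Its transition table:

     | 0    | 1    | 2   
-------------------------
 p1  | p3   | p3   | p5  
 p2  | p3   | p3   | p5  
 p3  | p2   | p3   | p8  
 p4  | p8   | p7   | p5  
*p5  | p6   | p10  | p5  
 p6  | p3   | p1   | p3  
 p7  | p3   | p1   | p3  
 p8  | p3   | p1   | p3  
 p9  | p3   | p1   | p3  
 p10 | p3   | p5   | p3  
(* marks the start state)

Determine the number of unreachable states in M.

No path from p5 leads to p4, p7, p9; the other 7 states are all reachable.

3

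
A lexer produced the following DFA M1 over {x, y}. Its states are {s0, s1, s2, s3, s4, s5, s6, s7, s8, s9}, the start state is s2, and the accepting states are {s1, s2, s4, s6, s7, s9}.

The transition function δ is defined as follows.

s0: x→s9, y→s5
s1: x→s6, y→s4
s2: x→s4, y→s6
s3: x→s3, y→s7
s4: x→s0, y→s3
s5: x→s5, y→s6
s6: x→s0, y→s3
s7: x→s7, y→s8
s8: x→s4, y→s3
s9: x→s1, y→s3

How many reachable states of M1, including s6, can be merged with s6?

2

All states are reachable from the start state.
Start with accepting vs non-accepting: {s1,s2,s4,s6,s7,s9} | {s0,s3,s5,s8}.
Refine {s1,s2,s4,s6,s7,s9} on symbol x: members go to different blocks, giving {s1,s2,s7,s9} and {s4,s6}.
Split {s1,s2,s7,s9} by δ(·,x) → {s1,s2} and {s7,s9}.
Split {s0,s3,s5,s8} by δ(·,x) → {s3,s5} and {s0} and {s8}.
Refine {s3,s5} on symbol y: members go to different blocks, giving {s3} and {s5}.
Refine {s7,s9} on symbol x: members go to different blocks, giving {s7} and {s9}.
Stable partition: {s1,s2} | {s3} | {s4,s6} | {s7} | {s0} | {s8} | {s5} | {s9} — 8 equivalence classes.
The equivalence class containing s6 is {s4,s6}, of size 2.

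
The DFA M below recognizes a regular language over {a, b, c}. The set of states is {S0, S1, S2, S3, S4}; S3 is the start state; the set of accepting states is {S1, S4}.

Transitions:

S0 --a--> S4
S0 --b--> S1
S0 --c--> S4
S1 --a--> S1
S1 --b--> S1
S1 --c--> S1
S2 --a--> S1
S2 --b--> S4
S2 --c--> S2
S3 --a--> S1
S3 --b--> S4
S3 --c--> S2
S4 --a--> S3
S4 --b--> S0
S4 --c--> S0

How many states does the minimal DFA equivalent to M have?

4

Every state is reachable, so we keep all 5.
Start with accepting vs non-accepting: {S1,S4} | {S0,S2,S3}.
On input a, block {S1,S4} splits into {S1} and {S4}.
Split {S0,S2,S3} by δ(·,a) → {S2,S3} and {S0}.
No further refinement is possible. Final partition (4 blocks): {S1} | {S2,S3} | {S4} | {S0}.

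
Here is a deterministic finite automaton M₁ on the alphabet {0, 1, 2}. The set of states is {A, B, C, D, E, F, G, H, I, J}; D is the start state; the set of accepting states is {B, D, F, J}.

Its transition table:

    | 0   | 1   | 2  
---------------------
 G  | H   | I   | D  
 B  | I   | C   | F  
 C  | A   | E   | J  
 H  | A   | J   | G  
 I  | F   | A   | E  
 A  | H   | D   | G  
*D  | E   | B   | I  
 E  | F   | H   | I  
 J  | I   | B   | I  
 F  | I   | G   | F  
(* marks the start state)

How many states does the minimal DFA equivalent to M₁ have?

5

Start with accepting vs non-accepting: {B,D,F,J} | {A,C,E,G,H,I}.
Refine {B,D,F,J} on symbol 1: members go to different blocks, giving {B,F} and {D,J}.
Split {A,C,E,G,H,I} by δ(·,0) → {A,C,G,H} and {E,I}.
Split {A,C,G,H} by δ(·,1) → {A,H} and {C,G}.
No further refinement is possible. Final partition (5 blocks): {B,F} | {A,H} | {D,J} | {E,I} | {C,G}.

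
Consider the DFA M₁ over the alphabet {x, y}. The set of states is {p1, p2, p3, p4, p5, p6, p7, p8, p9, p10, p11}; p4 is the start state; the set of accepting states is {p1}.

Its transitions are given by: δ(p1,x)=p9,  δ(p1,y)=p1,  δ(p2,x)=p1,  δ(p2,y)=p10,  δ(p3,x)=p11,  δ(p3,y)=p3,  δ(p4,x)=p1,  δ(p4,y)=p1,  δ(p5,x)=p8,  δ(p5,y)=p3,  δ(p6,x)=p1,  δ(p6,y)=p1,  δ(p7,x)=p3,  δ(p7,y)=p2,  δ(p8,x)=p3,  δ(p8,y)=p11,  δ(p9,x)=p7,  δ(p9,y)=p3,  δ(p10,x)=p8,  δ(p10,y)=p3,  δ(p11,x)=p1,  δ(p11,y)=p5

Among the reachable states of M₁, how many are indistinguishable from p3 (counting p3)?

1

First remove the unreachable states {p6}; 10 states remain.
Start with accepting vs non-accepting: {p1} | {p2,p3,p4,p5,p7,p8,p9,p10,p11}.
Refine {p2,p3,p4,p5,p7,p8,p9,p10,p11} on symbol x: members go to different blocks, giving {p3,p5,p7,p8,p9,p10} and {p2,p4,p11}.
Refine {p3,p5,p7,p8,p9,p10} on symbol x: members go to different blocks, giving {p5,p7,p8,p9,p10} and {p3}.
Refine {p5,p7,p8,p9,p10} on symbol x: members go to different blocks, giving {p5,p9,p10} and {p7,p8}.
On input y, block {p2,p4,p11} splits into {p2,p11} and {p4}.
The partition is now stable with 6 blocks: {p1} | {p5,p9,p10} | {p2,p11} | {p3} | {p7,p8} | {p4}.
State p3 belongs to the block {p3}, which has 1 states.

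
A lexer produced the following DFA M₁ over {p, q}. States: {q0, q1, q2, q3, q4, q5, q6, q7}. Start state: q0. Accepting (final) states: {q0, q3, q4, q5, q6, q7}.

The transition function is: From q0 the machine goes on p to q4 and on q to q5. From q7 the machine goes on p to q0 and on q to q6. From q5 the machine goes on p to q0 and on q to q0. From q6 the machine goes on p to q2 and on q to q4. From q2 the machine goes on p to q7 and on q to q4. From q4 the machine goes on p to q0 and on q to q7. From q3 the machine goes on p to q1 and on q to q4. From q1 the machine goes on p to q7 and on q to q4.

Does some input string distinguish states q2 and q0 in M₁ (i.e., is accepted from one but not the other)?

Yes

States {q1,q3} cannot be reached from the start state, so discard them.
Start with accepting vs non-accepting: {q0,q4,q5,q6,q7} | {q2}.
Refine {q0,q4,q5,q6,q7} on symbol p: members go to different blocks, giving {q0,q4,q5,q7} and {q6}.
Refine {q0,q4,q5,q7} on symbol q: members go to different blocks, giving {q0,q4,q5} and {q7}.
On input q, block {q0,q4,q5} splits into {q0,q5} and {q4}.
Refine {q0,q5} on symbol p: members go to different blocks, giving {q0} and {q5}.
The partition is now stable with 6 blocks: {q0} | {q2} | {q6} | {q7} | {q4} | {q5}.
q2 and q0 end up in different blocks, so they are distinguishable. For instance, the string 'ε' is accepted from only q0.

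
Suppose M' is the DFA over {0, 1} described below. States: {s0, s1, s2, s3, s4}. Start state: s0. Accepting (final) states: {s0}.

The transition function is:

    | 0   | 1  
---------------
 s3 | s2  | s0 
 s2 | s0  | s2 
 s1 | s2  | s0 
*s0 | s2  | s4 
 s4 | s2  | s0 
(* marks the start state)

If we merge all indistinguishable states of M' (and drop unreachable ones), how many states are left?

3

States {s1,s3} cannot be reached from the start state, so discard them.
Initial partition by acceptance: {s0} | {s2,s4}.
Split {s2,s4} by δ(·,0) → {s2} and {s4}.
Stable partition: {s0} | {s2} | {s4} — 3 equivalence classes.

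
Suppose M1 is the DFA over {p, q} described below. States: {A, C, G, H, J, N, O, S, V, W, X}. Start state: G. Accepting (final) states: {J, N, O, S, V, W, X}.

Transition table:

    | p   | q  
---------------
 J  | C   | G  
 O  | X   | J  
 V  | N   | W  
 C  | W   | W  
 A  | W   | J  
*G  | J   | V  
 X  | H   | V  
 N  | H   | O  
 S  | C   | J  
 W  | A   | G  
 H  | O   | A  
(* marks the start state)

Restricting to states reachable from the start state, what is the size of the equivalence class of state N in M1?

First remove the unreachable states {S}; 10 states remain.
Initial partition by acceptance: {J,N,O,V,W,X} | {A,C,G,H}.
Refine {J,N,O,V,W,X} on symbol p: members go to different blocks, giving {J,N,W,X} and {O,V}.
Refine {J,N,W,X} on symbol q: members go to different blocks, giving {N,X} and {J,W}.
Split {A,C,G,H} by δ(·,p) → {A,C,G} and {H}.
Refine {A,C,G} on symbol q: members go to different blocks, giving {A,C} and {G}.
Stable partition: {N,X} | {A,C} | {O,V} | {J,W} | {H} | {G} — 6 equivalence classes.
State N belongs to the block {N,X}, which has 2 states.

2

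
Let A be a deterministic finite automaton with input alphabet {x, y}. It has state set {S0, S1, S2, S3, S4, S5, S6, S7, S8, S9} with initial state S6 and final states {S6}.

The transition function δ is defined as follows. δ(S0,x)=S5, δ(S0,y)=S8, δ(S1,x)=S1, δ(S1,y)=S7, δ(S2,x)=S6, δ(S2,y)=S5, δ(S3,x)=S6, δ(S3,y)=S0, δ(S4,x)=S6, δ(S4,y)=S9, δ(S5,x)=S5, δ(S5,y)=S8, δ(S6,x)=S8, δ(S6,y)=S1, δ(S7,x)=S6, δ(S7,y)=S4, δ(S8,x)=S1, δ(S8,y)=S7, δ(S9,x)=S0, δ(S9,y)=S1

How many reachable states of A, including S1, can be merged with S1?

Reachable states from the start: {S0,S1,S4,S5,S6,S7,S8,S9}. Unreachable: {S2,S3} — drop them.
P0 = {S6} | {S0,S1,S4,S5,S7,S8,S9}.
On input x, block {S0,S1,S4,S5,S7,S8,S9} splits into {S0,S1,S5,S8,S9} and {S4,S7}.
On input y, block {S0,S1,S5,S8,S9} splits into {S0,S5,S9} and {S1,S8}.
On input y, block {S4,S7} splits into {S4} and {S7}.
No further refinement is possible. Final partition (5 blocks): {S6} | {S0,S5,S9} | {S4} | {S1,S8} | {S7}.
The equivalence class containing S1 is {S1,S8}, of size 2.

2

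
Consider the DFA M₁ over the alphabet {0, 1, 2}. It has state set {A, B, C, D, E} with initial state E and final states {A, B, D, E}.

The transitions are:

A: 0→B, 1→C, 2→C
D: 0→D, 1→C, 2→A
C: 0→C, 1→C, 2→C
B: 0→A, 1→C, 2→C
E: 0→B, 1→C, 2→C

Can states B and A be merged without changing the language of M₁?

Reachable states from the start: {A,B,C,E}. Unreachable: {D} — drop them.
Initial partition by acceptance: {A,B,E} | {C}.
Stable partition: {A,B,E} | {C} — 2 equivalence classes.
B and A lie in the same block of the stable partition, so they are equivalent — no string distinguishes them.

Yes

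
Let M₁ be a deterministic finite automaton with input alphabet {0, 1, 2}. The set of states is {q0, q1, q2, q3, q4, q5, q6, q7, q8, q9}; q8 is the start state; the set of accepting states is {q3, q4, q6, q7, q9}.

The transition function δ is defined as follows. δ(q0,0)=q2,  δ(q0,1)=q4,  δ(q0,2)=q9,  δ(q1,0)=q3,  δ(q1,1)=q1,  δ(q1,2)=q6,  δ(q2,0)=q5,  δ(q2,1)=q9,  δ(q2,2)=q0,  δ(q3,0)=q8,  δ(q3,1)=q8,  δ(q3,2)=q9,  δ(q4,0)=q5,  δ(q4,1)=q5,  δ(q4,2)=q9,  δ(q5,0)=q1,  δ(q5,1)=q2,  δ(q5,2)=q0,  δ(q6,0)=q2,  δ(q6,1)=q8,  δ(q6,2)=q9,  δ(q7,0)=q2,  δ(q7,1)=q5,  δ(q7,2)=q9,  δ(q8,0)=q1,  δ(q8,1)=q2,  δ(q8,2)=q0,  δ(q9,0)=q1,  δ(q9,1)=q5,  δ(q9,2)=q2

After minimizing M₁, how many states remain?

States {q7} cannot be reached from the start state, so discard them.
P0 = {q3,q4,q6,q9} | {q0,q1,q2,q5,q8}.
Refine {q3,q4,q6,q9} on symbol 2: members go to different blocks, giving {q3,q4,q6} and {q9}.
Split {q0,q1,q2,q5,q8} by δ(·,0) → {q0,q2,q5,q8} and {q1}.
On input 0, block {q0,q2,q5,q8} splits into {q0,q2} and {q5,q8}.
Refine {q3,q4,q6} on symbol 0: members go to different blocks, giving {q3,q4} and {q6}.
Refine {q0,q2} on symbol 0: members go to different blocks, giving {q0} and {q2}.
Stable partition: {q3,q4} | {q0} | {q9} | {q1} | {q5,q8} | {q6} | {q2} — 7 equivalence classes.

7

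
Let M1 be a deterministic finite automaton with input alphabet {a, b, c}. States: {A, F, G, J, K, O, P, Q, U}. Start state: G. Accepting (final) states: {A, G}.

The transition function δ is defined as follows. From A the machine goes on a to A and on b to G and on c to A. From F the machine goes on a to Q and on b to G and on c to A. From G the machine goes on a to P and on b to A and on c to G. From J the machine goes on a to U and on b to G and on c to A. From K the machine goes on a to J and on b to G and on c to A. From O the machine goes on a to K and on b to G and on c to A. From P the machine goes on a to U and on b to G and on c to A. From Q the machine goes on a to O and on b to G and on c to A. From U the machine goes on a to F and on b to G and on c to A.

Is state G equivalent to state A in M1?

All states are reachable from the start state.
P0 = {A,G} | {F,J,K,O,P,Q,U}.
On input a, block {A,G} splits into {A} and {G}.
No further refinement is possible. Final partition (3 blocks): {A} | {F,J,K,O,P,Q,U} | {G}.
G and A end up in different blocks, so they are distinguishable. For instance, the string 'a' is accepted from only A.

No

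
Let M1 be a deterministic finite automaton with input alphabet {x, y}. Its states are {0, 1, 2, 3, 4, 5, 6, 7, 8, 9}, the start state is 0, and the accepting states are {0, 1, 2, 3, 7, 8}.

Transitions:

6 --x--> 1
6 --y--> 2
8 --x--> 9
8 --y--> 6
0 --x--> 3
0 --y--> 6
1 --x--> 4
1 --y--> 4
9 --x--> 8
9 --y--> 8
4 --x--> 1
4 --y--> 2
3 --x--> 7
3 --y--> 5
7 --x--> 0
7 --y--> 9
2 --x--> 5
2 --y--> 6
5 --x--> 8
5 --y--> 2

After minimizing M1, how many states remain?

3

Start with accepting vs non-accepting: {0,1,2,3,7,8} | {4,5,6,9}.
On input x, block {0,1,2,3,7,8} splits into {0,3,7} and {1,2,8}.
Stable partition: {0,3,7} | {4,5,6,9} | {1,2,8} — 3 equivalence classes.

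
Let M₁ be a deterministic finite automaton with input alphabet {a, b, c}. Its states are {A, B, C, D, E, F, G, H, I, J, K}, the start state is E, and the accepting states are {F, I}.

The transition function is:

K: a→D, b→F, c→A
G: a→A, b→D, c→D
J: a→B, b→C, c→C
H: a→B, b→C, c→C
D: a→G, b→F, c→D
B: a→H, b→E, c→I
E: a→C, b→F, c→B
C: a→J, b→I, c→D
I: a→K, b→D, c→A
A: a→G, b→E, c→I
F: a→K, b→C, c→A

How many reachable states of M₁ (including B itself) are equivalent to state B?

Initial partition by acceptance: {F,I} | {A,B,C,D,E,G,H,J,K}.
Split {A,B,C,D,E,G,H,J,K} by δ(·,b) → {A,B,G,H,J} and {C,D,E,K}.
On input c, block {A,B,G,H,J} splits into {G,H,J} and {A,B}.
Split {C,D,E,K} by δ(·,a) → {C,D} and {E,K}.
The partition is now stable with 5 blocks: {F,I} | {G,H,J} | {C,D} | {A,B} | {E,K}.
State B belongs to the block {A,B}, which has 2 states.

2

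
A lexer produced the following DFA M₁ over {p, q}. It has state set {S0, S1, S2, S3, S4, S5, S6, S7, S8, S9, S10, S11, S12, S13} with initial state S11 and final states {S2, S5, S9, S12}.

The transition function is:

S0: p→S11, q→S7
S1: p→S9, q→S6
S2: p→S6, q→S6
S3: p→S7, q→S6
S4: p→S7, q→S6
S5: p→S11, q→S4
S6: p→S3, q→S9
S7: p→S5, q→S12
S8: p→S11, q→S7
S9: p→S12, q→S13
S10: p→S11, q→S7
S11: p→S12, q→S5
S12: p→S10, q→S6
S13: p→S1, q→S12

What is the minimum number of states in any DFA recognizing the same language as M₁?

First remove the unreachable states {S0,S2,S8}; 11 states remain.
P0 = {S5,S9,S12} | {S1,S3,S4,S6,S7,S10,S11,S13}.
Refine {S5,S9,S12} on symbol p: members go to different blocks, giving {S5,S12} and {S9}.
Refine {S1,S3,S4,S6,S7,S10,S11,S13} on symbol p: members go to different blocks, giving {S3,S4,S6,S10,S13} and {S7,S11} and {S1}.
Split {S5,S12} by δ(·,p) → {S5} and {S12}.
Split {S3,S4,S6,S10,S13} by δ(·,p) → {S3,S4,S10} and {S6} and {S13}.
On input q, block {S3,S4,S10} splits into {S3,S4} and {S10}.
Split {S7,S11} by δ(·,p) → {S7} and {S11}.
The partition is now stable with 10 blocks: {S5} | {S3,S4} | {S9} | {S7} | {S1} | {S12} | {S6} | {S13} | {S10} | {S11}.

10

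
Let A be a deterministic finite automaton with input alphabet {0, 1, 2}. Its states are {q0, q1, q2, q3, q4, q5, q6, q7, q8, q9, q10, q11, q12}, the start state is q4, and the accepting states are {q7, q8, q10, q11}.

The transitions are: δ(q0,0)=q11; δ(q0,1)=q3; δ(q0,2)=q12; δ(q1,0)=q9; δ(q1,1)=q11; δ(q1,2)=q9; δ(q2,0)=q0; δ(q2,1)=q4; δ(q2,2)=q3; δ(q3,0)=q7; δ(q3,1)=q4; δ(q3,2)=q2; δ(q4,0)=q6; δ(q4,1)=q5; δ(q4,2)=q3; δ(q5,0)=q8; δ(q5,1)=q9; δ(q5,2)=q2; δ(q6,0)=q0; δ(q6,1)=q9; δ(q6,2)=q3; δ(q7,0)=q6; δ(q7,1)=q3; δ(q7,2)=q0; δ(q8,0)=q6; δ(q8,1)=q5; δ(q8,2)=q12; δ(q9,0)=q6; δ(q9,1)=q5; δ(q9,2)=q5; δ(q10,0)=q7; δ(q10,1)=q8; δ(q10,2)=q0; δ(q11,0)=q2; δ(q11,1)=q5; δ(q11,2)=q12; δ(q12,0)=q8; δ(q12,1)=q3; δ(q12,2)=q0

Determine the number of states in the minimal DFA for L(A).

5

Reachable states from the start: {q0,q2,q3,q4,q5,q6,q7,q8,q9,q11,q12}. Unreachable: {q1,q10} — drop them.
Start with accepting vs non-accepting: {q7,q8,q11} | {q0,q2,q3,q4,q5,q6,q9,q12}.
Split {q0,q2,q3,q4,q5,q6,q9,q12} by δ(·,0) → {q0,q3,q5,q12} and {q2,q4,q6,q9}.
Refine {q0,q3,q5,q12} on symbol 1: members go to different blocks, giving {q0,q12} and {q3,q5}.
Split {q2,q4,q6,q9} by δ(·,0) → {q2,q6} and {q4,q9}.
No further refinement is possible. Final partition (5 blocks): {q7,q8,q11} | {q0,q12} | {q2,q6} | {q3,q5} | {q4,q9}.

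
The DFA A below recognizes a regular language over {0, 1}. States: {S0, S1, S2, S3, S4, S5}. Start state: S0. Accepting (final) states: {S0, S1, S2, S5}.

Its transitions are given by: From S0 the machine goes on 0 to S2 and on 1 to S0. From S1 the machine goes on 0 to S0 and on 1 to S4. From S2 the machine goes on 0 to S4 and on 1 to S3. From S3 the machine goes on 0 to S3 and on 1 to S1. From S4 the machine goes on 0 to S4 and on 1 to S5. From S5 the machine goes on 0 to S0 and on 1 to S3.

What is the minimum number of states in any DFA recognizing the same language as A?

All states are reachable from the start state.
Start with accepting vs non-accepting: {S0,S1,S2,S5} | {S3,S4}.
Split {S0,S1,S2,S5} by δ(·,0) → {S0,S1,S5} and {S2}.
On input 0, block {S0,S1,S5} splits into {S1,S5} and {S0}.
Stable partition: {S1,S5} | {S3,S4} | {S2} | {S0} — 4 equivalence classes.

4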